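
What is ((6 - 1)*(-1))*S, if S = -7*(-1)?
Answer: -35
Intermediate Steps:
S = 7
((6 - 1)*(-1))*S = ((6 - 1)*(-1))*7 = (5*(-1))*7 = -5*7 = -35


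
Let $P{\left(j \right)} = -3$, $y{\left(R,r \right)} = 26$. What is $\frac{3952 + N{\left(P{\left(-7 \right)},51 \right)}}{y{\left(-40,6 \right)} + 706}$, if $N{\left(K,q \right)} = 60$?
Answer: $\frac{1003}{183} \approx 5.4809$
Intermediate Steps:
$\frac{3952 + N{\left(P{\left(-7 \right)},51 \right)}}{y{\left(-40,6 \right)} + 706} = \frac{3952 + 60}{26 + 706} = \frac{4012}{732} = 4012 \cdot \frac{1}{732} = \frac{1003}{183}$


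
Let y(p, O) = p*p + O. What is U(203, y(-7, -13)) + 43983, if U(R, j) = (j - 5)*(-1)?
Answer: 43952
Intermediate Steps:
y(p, O) = O + p² (y(p, O) = p² + O = O + p²)
U(R, j) = 5 - j (U(R, j) = (-5 + j)*(-1) = 5 - j)
U(203, y(-7, -13)) + 43983 = (5 - (-13 + (-7)²)) + 43983 = (5 - (-13 + 49)) + 43983 = (5 - 1*36) + 43983 = (5 - 36) + 43983 = -31 + 43983 = 43952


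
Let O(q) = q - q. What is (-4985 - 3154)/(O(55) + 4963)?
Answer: -8139/4963 ≈ -1.6399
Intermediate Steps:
O(q) = 0
(-4985 - 3154)/(O(55) + 4963) = (-4985 - 3154)/(0 + 4963) = -8139/4963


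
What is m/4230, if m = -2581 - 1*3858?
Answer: -137/90 ≈ -1.5222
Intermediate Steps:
m = -6439 (m = -2581 - 3858 = -6439)
m/4230 = -6439/4230 = -6439*1/4230 = -137/90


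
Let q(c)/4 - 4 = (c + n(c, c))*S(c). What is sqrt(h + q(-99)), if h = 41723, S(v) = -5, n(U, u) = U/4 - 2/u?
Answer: sqrt(48148606)/33 ≈ 210.27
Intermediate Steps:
n(U, u) = -2/u + U/4 (n(U, u) = U*(1/4) - 2/u = U/4 - 2/u = -2/u + U/4)
q(c) = 16 - 25*c + 40/c (q(c) = 16 + 4*((c + (-2/c + c/4))*(-5)) = 16 + 4*((-2/c + 5*c/4)*(-5)) = 16 + 4*(10/c - 25*c/4) = 16 + (-25*c + 40/c) = 16 - 25*c + 40/c)
sqrt(h + q(-99)) = sqrt(41723 + (16 - 25*(-99) + 40/(-99))) = sqrt(41723 + (16 + 2475 + 40*(-1/99))) = sqrt(41723 + (16 + 2475 - 40/99)) = sqrt(41723 + 246569/99) = sqrt(4377146/99) = sqrt(48148606)/33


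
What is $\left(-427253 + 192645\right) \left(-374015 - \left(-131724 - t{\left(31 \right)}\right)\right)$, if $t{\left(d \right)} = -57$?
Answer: $56856779584$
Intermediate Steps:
$\left(-427253 + 192645\right) \left(-374015 - \left(-131724 - t{\left(31 \right)}\right)\right) = \left(-427253 + 192645\right) \left(-374015 + \left(\left(147254 - 57\right) - 15530\right)\right) = - 234608 \left(-374015 + \left(147197 - 15530\right)\right) = - 234608 \left(-374015 + 131667\right) = \left(-234608\right) \left(-242348\right) = 56856779584$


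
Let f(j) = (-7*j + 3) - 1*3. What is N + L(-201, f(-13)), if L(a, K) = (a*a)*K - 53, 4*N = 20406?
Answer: 7363079/2 ≈ 3.6815e+6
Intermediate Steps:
N = 10203/2 (N = (1/4)*20406 = 10203/2 ≈ 5101.5)
f(j) = -7*j (f(j) = (3 - 7*j) - 3 = -7*j)
L(a, K) = -53 + K*a**2 (L(a, K) = a**2*K - 53 = K*a**2 - 53 = -53 + K*a**2)
N + L(-201, f(-13)) = 10203/2 + (-53 - 7*(-13)*(-201)**2) = 10203/2 + (-53 + 91*40401) = 10203/2 + (-53 + 3676491) = 10203/2 + 3676438 = 7363079/2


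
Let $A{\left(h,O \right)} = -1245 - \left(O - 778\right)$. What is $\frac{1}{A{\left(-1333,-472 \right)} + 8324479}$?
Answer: $\frac{1}{8324484} \approx 1.2013 \cdot 10^{-7}$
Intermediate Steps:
$A{\left(h,O \right)} = -467 - O$ ($A{\left(h,O \right)} = -1245 - \left(O - 778\right) = -1245 - \left(-778 + O\right) = -467 - O$)
$\frac{1}{A{\left(-1333,-472 \right)} + 8324479} = \frac{1}{\left(-467 - -472\right) + 8324479} = \frac{1}{\left(-467 + 472\right) + 8324479} = \frac{1}{5 + 8324479} = \frac{1}{8324484}$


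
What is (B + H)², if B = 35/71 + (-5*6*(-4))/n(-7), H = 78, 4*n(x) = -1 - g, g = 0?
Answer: 812649049/5041 ≈ 1.6121e+5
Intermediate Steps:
n(x) = -¼ (n(x) = (-1 - 1*0)/4 = (-1 + 0)/4 = (¼)*(-1) = -¼)
B = -34045/71 (B = 35/71 + (-5*6*(-4))/(-¼) = 35*(1/71) - 30*(-4)*(-4) = 35/71 + 120*(-4) = 35/71 - 480 = -34045/71 ≈ -479.51)
(B + H)² = (-34045/71 + 78)² = (-28507/71)² = 812649049/5041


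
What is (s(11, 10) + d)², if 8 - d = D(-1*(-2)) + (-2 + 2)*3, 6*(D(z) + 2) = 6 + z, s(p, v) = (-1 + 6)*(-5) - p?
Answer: 6724/9 ≈ 747.11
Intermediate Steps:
s(p, v) = -25 - p (s(p, v) = 5*(-5) - p = -25 - p)
D(z) = -1 + z/6 (D(z) = -2 + (6 + z)/6 = -2 + (1 + z/6) = -1 + z/6)
d = 26/3 (d = 8 - ((-1 + (-1*(-2))/6) + (-2 + 2)*3) = 8 - ((-1 + (⅙)*2) + 0*3) = 8 - ((-1 + ⅓) + 0) = 8 - (-⅔ + 0) = 8 - 1*(-⅔) = 8 + ⅔ = 26/3 ≈ 8.6667)
(s(11, 10) + d)² = ((-25 - 1*11) + 26/3)² = ((-25 - 11) + 26/3)² = (-36 + 26/3)² = (-82/3)² = 6724/9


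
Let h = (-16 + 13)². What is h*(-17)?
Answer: -153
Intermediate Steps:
h = 9 (h = (-3)² = 9)
h*(-17) = 9*(-17) = -153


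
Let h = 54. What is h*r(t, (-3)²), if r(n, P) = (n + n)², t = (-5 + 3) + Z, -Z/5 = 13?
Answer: 969624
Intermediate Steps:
Z = -65 (Z = -5*13 = -65)
t = -67 (t = (-5 + 3) - 65 = -2 - 65 = -67)
r(n, P) = 4*n² (r(n, P) = (2*n)² = 4*n²)
h*r(t, (-3)²) = 54*(4*(-67)²) = 54*(4*4489) = 54*17956 = 969624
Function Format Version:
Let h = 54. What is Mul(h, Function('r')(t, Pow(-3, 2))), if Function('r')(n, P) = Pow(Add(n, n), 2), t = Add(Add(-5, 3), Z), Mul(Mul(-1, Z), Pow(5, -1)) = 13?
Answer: 969624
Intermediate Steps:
Z = -65 (Z = Mul(-5, 13) = -65)
t = -67 (t = Add(Add(-5, 3), -65) = Add(-2, -65) = -67)
Function('r')(n, P) = Mul(4, Pow(n, 2)) (Function('r')(n, P) = Pow(Mul(2, n), 2) = Mul(4, Pow(n, 2)))
Mul(h, Function('r')(t, Pow(-3, 2))) = Mul(54, Mul(4, Pow(-67, 2))) = Mul(54, Mul(4, 4489)) = Mul(54, 17956) = 969624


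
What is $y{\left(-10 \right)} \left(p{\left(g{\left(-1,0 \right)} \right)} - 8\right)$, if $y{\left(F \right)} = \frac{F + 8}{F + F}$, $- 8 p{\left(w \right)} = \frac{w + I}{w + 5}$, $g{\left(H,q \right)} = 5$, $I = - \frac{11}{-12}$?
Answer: $- \frac{7751}{9600} \approx -0.8074$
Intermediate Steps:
$I = \frac{11}{12}$ ($I = \left(-11\right) \left(- \frac{1}{12}\right) = \frac{11}{12} \approx 0.91667$)
$p{\left(w \right)} = - \frac{\frac{11}{12} + w}{8 \left(5 + w\right)}$ ($p{\left(w \right)} = - \frac{\left(w + \frac{11}{12}\right) \frac{1}{w + 5}}{8} = - \frac{\left(\frac{11}{12} + w\right) \frac{1}{5 + w}}{8} = - \frac{\frac{1}{5 + w} \left(\frac{11}{12} + w\right)}{8} = - \frac{\frac{11}{12} + w}{8 \left(5 + w\right)}$)
$y{\left(F \right)} = \frac{8 + F}{2 F}$
$y{\left(-10 \right)} \left(p{\left(g{\left(-1,0 \right)} \right)} - 8\right) = \frac{8 - 10}{2 \left(-10\right)} \left(\frac{-11 - 60}{96 \left(5 + 5\right)} - 8\right) = \frac{1}{2} \left(- \frac{1}{10}\right) \left(-2\right) \left(\frac{-11 - 60}{96 \cdot 10} - 8\right) = \frac{\frac{1}{96} \cdot \frac{1}{10} \left(-71\right) - 8}{10} = \frac{- \frac{71}{960} - 8}{10} = \frac{1}{10} \left(- \frac{7751}{960}\right) = - \frac{7751}{9600}$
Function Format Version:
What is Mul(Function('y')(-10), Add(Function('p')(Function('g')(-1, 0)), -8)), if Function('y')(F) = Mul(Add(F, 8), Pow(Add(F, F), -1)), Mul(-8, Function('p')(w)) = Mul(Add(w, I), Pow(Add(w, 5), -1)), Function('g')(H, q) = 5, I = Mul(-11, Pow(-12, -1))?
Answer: Rational(-7751, 9600) ≈ -0.80740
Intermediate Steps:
I = Rational(11, 12) (I = Mul(-11, Rational(-1, 12)) = Rational(11, 12) ≈ 0.91667)
Function('p')(w) = Mul(Rational(-1, 8), Pow(Add(5, w), -1), Add(Rational(11, 12), w)) (Function('p')(w) = Mul(Rational(-1, 8), Mul(Add(w, Rational(11, 12)), Pow(Add(w, 5), -1))) = Mul(Rational(-1, 8), Mul(Add(Rational(11, 12), w), Pow(Add(5, w), -1))) = Mul(Rational(-1, 8), Mul(Pow(Add(5, w), -1), Add(Rational(11, 12), w))) = Mul(Rational(-1, 8), Pow(Add(5, w), -1), Add(Rational(11, 12), w)))
Function('y')(F) = Mul(Rational(1, 2), Pow(F, -1), Add(8, F)) (Function('y')(F) = Mul(Add(8, F), Pow(Mul(2, F), -1)) = Mul(Add(8, F), Mul(Rational(1, 2), Pow(F, -1))) = Mul(Rational(1, 2), Pow(F, -1), Add(8, F)))
Mul(Function('y')(-10), Add(Function('p')(Function('g')(-1, 0)), -8)) = Mul(Mul(Rational(1, 2), Pow(-10, -1), Add(8, -10)), Add(Mul(Rational(1, 96), Pow(Add(5, 5), -1), Add(-11, Mul(-12, 5))), -8)) = Mul(Mul(Rational(1, 2), Rational(-1, 10), -2), Add(Mul(Rational(1, 96), Pow(10, -1), Add(-11, -60)), -8)) = Mul(Rational(1, 10), Add(Mul(Rational(1, 96), Rational(1, 10), -71), -8)) = Mul(Rational(1, 10), Add(Rational(-71, 960), -8)) = Mul(Rational(1, 10), Rational(-7751, 960)) = Rational(-7751, 9600)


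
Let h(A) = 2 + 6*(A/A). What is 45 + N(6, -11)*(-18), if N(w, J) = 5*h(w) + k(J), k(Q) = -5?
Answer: -585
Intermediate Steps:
h(A) = 8 (h(A) = 2 + 6*1 = 2 + 6 = 8)
N(w, J) = 35 (N(w, J) = 5*8 - 5 = 40 - 5 = 35)
45 + N(6, -11)*(-18) = 45 + 35*(-18) = 45 - 630 = -585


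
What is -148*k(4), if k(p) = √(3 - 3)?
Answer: 0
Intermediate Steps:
k(p) = 0 (k(p) = √0 = 0)
-148*k(4) = -148*0 = 0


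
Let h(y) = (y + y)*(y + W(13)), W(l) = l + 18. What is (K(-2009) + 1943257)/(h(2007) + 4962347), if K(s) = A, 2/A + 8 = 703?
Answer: 1350563617/9134300905 ≈ 0.14786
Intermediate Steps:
A = 2/695 (A = 2/(-8 + 703) = 2/695 ≈ 0.0028777)
W(l) = 18 + l
h(y) = 2*y*(31 + y) (h(y) = (y + y)*(y + (18 + 13)) = (2*y)*(y + 31) = (2*y)*(31 + y) = 2*y*(31 + y))
K(s) = 2/695
(K(-2009) + 1943257)/(h(2007) + 4962347) = (2/695 + 1943257)/(2*2007*(31 + 2007) + 4962347) = 1350563617/(695*(2*2007*2038 + 4962347)) = 1350563617/(695*(8180532 + 4962347)) = (1350563617/695)/13142879 = (1350563617/695)*(1/13142879) = 1350563617/9134300905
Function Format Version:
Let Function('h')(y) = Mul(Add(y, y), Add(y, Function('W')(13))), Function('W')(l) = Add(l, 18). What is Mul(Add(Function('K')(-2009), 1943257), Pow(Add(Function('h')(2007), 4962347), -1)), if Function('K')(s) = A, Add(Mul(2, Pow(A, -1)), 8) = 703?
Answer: Rational(1350563617, 9134300905) ≈ 0.14786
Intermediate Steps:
A = Rational(2, 695) (A = Mul(2, Pow(Add(-8, 703), -1)) = Mul(2, Pow(695, -1)) = Mul(2, Rational(1, 695)) = Rational(2, 695) ≈ 0.0028777)
Function('W')(l) = Add(18, l)
Function('h')(y) = Mul(2, y, Add(31, y)) (Function('h')(y) = Mul(Add(y, y), Add(y, Add(18, 13))) = Mul(Mul(2, y), Add(y, 31)) = Mul(Mul(2, y), Add(31, y)) = Mul(2, y, Add(31, y)))
Function('K')(s) = Rational(2, 695)
Mul(Add(Function('K')(-2009), 1943257), Pow(Add(Function('h')(2007), 4962347), -1)) = Mul(Add(Rational(2, 695), 1943257), Pow(Add(Mul(2, 2007, Add(31, 2007)), 4962347), -1)) = Mul(Rational(1350563617, 695), Pow(Add(Mul(2, 2007, 2038), 4962347), -1)) = Mul(Rational(1350563617, 695), Pow(Add(8180532, 4962347), -1)) = Mul(Rational(1350563617, 695), Pow(13142879, -1)) = Mul(Rational(1350563617, 695), Rational(1, 13142879)) = Rational(1350563617, 9134300905)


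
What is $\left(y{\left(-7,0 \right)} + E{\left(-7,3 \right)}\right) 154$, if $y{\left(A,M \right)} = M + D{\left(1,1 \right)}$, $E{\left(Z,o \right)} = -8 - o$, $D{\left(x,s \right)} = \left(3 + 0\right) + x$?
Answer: $-1078$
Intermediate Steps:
$D{\left(x,s \right)} = 3 + x$
$y{\left(A,M \right)} = 4 + M$ ($y{\left(A,M \right)} = M + \left(3 + 1\right) = M + 4 = 4 + M$)
$\left(y{\left(-7,0 \right)} + E{\left(-7,3 \right)}\right) 154 = \left(\left(4 + 0\right) - 11\right) 154 = \left(4 - 11\right) 154 = \left(-7\right) 154 = -1078$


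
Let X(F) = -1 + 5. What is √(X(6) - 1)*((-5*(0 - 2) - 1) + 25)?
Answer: 34*√3 ≈ 58.890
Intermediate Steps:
X(F) = 4
√(X(6) - 1)*((-5*(0 - 2) - 1) + 25) = √(4 - 1)*((-5*(0 - 2) - 1) + 25) = √3*((-5*(-2) - 1) + 25) = √3*((10 - 1) + 25) = √3*(9 + 25) = √3*34 = 34*√3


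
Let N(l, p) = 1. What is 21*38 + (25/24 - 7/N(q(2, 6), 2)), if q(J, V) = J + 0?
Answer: 19009/24 ≈ 792.04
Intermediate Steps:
q(J, V) = J
21*38 + (25/24 - 7/N(q(2, 6), 2)) = 21*38 + (25/24 - 7/1) = 798 + (25*(1/24) - 7*1) = 798 + (25/24 - 7) = 798 - 143/24 = 19009/24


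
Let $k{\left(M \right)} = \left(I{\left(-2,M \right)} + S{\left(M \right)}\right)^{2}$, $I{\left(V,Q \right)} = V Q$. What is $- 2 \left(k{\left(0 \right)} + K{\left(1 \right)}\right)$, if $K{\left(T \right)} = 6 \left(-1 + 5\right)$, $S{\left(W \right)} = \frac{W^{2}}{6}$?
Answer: $-48$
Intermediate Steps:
$I{\left(V,Q \right)} = Q V$
$S{\left(W \right)} = \frac{W^{2}}{6}$ ($S{\left(W \right)} = W^{2} \cdot \frac{1}{6} = \frac{W^{2}}{6}$)
$K{\left(T \right)} = 24$ ($K{\left(T \right)} = 6 \cdot 4 = 24$)
$k{\left(M \right)} = \left(- 2 M + \frac{M^{2}}{6}\right)^{2}$ ($k{\left(M \right)} = \left(M \left(-2\right) + \frac{M^{2}}{6}\right)^{2} = \left(- 2 M + \frac{M^{2}}{6}\right)^{2}$)
$- 2 \left(k{\left(0 \right)} + K{\left(1 \right)}\right) = - 2 \left(\frac{0^{2} \left(-12 + 0\right)^{2}}{36} + 24\right) = - 2 \left(\frac{1}{36} \cdot 0 \left(-12\right)^{2} + 24\right) = - 2 \left(\frac{1}{36} \cdot 0 \cdot 144 + 24\right) = - 2 \left(0 + 24\right) = \left(-2\right) 24 = -48$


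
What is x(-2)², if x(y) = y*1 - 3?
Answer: 25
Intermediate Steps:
x(y) = -3 + y (x(y) = y - 3 = -3 + y)
x(-2)² = (-3 - 2)² = (-5)² = 25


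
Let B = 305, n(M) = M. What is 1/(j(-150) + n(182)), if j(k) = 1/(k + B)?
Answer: 155/28211 ≈ 0.0054943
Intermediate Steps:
j(k) = 1/(305 + k) (j(k) = 1/(k + 305) = 1/(305 + k))
1/(j(-150) + n(182)) = 1/(1/(305 - 150) + 182) = 1/(1/155 + 182) = 1/(28211/155) = 155/28211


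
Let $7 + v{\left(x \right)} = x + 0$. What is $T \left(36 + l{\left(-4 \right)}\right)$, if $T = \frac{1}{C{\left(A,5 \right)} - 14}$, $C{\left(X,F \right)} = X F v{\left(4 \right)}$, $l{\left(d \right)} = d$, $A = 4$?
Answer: $- \frac{16}{37} \approx -0.43243$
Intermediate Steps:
$v{\left(x \right)} = -7 + x$ ($v{\left(x \right)} = -7 + \left(x + 0\right) = -7 + x$)
$C{\left(X,F \right)} = - 3 F X$ ($C{\left(X,F \right)} = X F \left(-7 + 4\right) = F X \left(-3\right) = - 3 F X$)
$T = - \frac{1}{74}$ ($T = \frac{1}{\left(-3\right) 5 \cdot 4 - 14} = \frac{1}{-60 - 14} = \frac{1}{-74} = - \frac{1}{74} \approx -0.013514$)
$T \left(36 + l{\left(-4 \right)}\right) = - \frac{36 - 4}{74} = \left(- \frac{1}{74}\right) 32 = - \frac{16}{37}$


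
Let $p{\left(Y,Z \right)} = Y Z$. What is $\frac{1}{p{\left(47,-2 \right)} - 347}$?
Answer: $- \frac{1}{441} \approx -0.0022676$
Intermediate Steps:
$\frac{1}{p{\left(47,-2 \right)} - 347} = \frac{1}{47 \left(-2\right) - 347} = \frac{1}{-94 - 347} = \frac{1}{-441} = - \frac{1}{441}$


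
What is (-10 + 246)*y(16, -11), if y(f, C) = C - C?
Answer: 0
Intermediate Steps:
y(f, C) = 0
(-10 + 246)*y(16, -11) = (-10 + 246)*0 = 236*0 = 0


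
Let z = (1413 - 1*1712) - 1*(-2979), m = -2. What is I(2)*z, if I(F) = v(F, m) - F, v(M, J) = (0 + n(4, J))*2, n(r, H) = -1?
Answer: -10720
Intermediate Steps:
v(M, J) = -2 (v(M, J) = (0 - 1)*2 = -1*2 = -2)
z = 2680 (z = (1413 - 1712) + 2979 = -299 + 2979 = 2680)
I(F) = -2 - F
I(2)*z = (-2 - 1*2)*2680 = (-2 - 2)*2680 = -4*2680 = -10720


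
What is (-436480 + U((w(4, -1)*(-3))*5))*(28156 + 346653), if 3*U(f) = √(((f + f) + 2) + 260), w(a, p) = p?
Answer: -163596632320 + 749618*√73/3 ≈ -1.6359e+11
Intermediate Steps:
U(f) = √(262 + 2*f)/3 (U(f) = √(((f + f) + 2) + 260)/3 = √((2*f + 2) + 260)/3 = √((2 + 2*f) + 260)/3 = √(262 + 2*f)/3)
(-436480 + U((w(4, -1)*(-3))*5))*(28156 + 346653) = (-436480 + √(262 + 2*(-1*(-3)*5))/3)*(28156 + 346653) = (-436480 + √(262 + 2*(3*5))/3)*374809 = (-436480 + √(262 + 2*15)/3)*374809 = (-436480 + √(262 + 30)/3)*374809 = (-436480 + √292/3)*374809 = (-436480 + (2*√73)/3)*374809 = (-436480 + 2*√73/3)*374809 = -163596632320 + 749618*√73/3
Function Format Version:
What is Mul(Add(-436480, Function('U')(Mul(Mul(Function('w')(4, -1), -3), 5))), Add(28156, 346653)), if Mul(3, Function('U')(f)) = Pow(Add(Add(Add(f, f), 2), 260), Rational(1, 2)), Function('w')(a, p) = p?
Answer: Add(-163596632320, Mul(Rational(749618, 3), Pow(73, Rational(1, 2)))) ≈ -1.6359e+11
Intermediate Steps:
Function('U')(f) = Mul(Rational(1, 3), Pow(Add(262, Mul(2, f)), Rational(1, 2))) (Function('U')(f) = Mul(Rational(1, 3), Pow(Add(Add(Add(f, f), 2), 260), Rational(1, 2))) = Mul(Rational(1, 3), Pow(Add(Add(Mul(2, f), 2), 260), Rational(1, 2))) = Mul(Rational(1, 3), Pow(Add(Add(2, Mul(2, f)), 260), Rational(1, 2))) = Mul(Rational(1, 3), Pow(Add(262, Mul(2, f)), Rational(1, 2))))
Mul(Add(-436480, Function('U')(Mul(Mul(Function('w')(4, -1), -3), 5))), Add(28156, 346653)) = Mul(Add(-436480, Mul(Rational(1, 3), Pow(Add(262, Mul(2, Mul(Mul(-1, -3), 5))), Rational(1, 2)))), Add(28156, 346653)) = Mul(Add(-436480, Mul(Rational(1, 3), Pow(Add(262, Mul(2, Mul(3, 5))), Rational(1, 2)))), 374809) = Mul(Add(-436480, Mul(Rational(1, 3), Pow(Add(262, Mul(2, 15)), Rational(1, 2)))), 374809) = Mul(Add(-436480, Mul(Rational(1, 3), Pow(Add(262, 30), Rational(1, 2)))), 374809) = Mul(Add(-436480, Mul(Rational(1, 3), Pow(292, Rational(1, 2)))), 374809) = Mul(Add(-436480, Mul(Rational(1, 3), Mul(2, Pow(73, Rational(1, 2))))), 374809) = Mul(Add(-436480, Mul(Rational(2, 3), Pow(73, Rational(1, 2)))), 374809) = Add(-163596632320, Mul(Rational(749618, 3), Pow(73, Rational(1, 2))))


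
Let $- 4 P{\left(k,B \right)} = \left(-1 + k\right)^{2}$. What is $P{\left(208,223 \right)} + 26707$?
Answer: $\frac{63979}{4} \approx 15995.0$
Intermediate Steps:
$P{\left(k,B \right)} = - \frac{\left(-1 + k\right)^{2}}{4}$
$P{\left(208,223 \right)} + 26707 = - \frac{\left(-1 + 208\right)^{2}}{4} + 26707 = - \frac{207^{2}}{4} + 26707 = \left(- \frac{1}{4}\right) 42849 + 26707 = - \frac{42849}{4} + 26707 = \frac{63979}{4}$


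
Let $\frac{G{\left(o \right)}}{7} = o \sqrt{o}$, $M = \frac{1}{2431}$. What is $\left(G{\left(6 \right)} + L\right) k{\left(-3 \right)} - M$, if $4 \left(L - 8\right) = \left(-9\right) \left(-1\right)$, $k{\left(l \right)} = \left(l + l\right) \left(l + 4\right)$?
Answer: $- \frac{299015}{4862} - 252 \sqrt{6} \approx -678.77$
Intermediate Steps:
$M = \frac{1}{2431} \approx 0.00041135$
$k{\left(l \right)} = 2 l \left(4 + l\right)$
$L = \frac{41}{4}$ ($L = 8 + \frac{\left(-9\right) \left(-1\right)}{4} = 8 + \frac{1}{4} \cdot 9 = 8 + \frac{9}{4} = \frac{41}{4} \approx 10.25$)
$G{\left(o \right)} = 7 o^{\frac{3}{2}}$ ($G{\left(o \right)} = 7 o \sqrt{o} = 7 o^{\frac{3}{2}}$)
$\left(G{\left(6 \right)} + L\right) k{\left(-3 \right)} - M = \left(7 \cdot 6^{\frac{3}{2}} + \frac{41}{4}\right) 2 \left(-3\right) \left(4 - 3\right) - \frac{1}{2431} = \left(7 \cdot 6 \sqrt{6} + \frac{41}{4}\right) 2 \left(-3\right) 1 - \frac{1}{2431} = \left(42 \sqrt{6} + \frac{41}{4}\right) \left(-6\right) - \frac{1}{2431} = \left(\frac{41}{4} + 42 \sqrt{6}\right) \left(-6\right) - \frac{1}{2431} = \left(- \frac{123}{2} - 252 \sqrt{6}\right) - \frac{1}{2431} = - \frac{299015}{4862} - 252 \sqrt{6}$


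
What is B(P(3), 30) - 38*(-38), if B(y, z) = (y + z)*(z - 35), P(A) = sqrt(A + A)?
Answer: 1294 - 5*sqrt(6) ≈ 1281.8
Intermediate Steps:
P(A) = sqrt(2)*sqrt(A) (P(A) = sqrt(2*A) = sqrt(2)*sqrt(A))
B(y, z) = (-35 + z)*(y + z) (B(y, z) = (y + z)*(-35 + z) = (-35 + z)*(y + z))
B(P(3), 30) - 38*(-38) = (30**2 - 35*sqrt(2)*sqrt(3) - 35*30 + (sqrt(2)*sqrt(3))*30) - 38*(-38) = (900 - 35*sqrt(6) - 1050 + sqrt(6)*30) - 1*(-1444) = (900 - 35*sqrt(6) - 1050 + 30*sqrt(6)) + 1444 = (-150 - 5*sqrt(6)) + 1444 = 1294 - 5*sqrt(6)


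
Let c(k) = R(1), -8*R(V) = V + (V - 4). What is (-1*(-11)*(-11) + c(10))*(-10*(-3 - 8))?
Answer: -26565/2 ≈ -13283.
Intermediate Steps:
R(V) = ½ - V/4 (R(V) = -(V + (V - 4))/8 = -(V + (-4 + V))/8 = -(-4 + 2*V)/8 = ½ - V/4)
c(k) = ¼ (c(k) = ½ - ¼*1 = ½ - ¼ = ¼)
(-1*(-11)*(-11) + c(10))*(-10*(-3 - 8)) = (-1*(-11)*(-11) + ¼)*(-10*(-3 - 8)) = (11*(-11) + ¼)*(-10*(-11)) = (-121 + ¼)*110 = -483/4*110 = -26565/2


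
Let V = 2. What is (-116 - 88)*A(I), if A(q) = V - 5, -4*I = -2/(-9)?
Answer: 612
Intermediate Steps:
I = -1/18 (I = -(-1)/(2*(-9)) = -(-1)*(-1)/(2*9) = -¼*2/9 = -1/18 ≈ -0.055556)
A(q) = -3 (A(q) = 2 - 5 = -3)
(-116 - 88)*A(I) = (-116 - 88)*(-3) = -204*(-3) = 612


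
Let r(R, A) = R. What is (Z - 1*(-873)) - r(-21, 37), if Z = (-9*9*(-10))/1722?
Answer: 256713/287 ≈ 894.47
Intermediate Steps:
Z = 135/287 (Z = -81*(-10)*(1/1722) = 810*(1/1722) = 135/287 ≈ 0.47038)
(Z - 1*(-873)) - r(-21, 37) = (135/287 - 1*(-873)) - 1*(-21) = (135/287 + 873) + 21 = 250686/287 + 21 = 256713/287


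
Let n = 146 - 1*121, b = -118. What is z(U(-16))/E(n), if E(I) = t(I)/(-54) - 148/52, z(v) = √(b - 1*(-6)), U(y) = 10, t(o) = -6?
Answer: -117*I*√7/80 ≈ -3.8694*I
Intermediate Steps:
z(v) = 4*I*√7 (z(v) = √(-118 - 1*(-6)) = √(-118 + 6) = √(-112) = 4*I*√7)
n = 25 (n = 146 - 121 = 25)
E(I) = -320/117 (E(I) = -6/(-54) - 148/52 = -6*(-1/54) - 148*1/52 = ⅑ - 37/13 = -320/117)
z(U(-16))/E(n) = (4*I*√7)/(-320/117) = (4*I*√7)*(-117/320) = -117*I*√7/80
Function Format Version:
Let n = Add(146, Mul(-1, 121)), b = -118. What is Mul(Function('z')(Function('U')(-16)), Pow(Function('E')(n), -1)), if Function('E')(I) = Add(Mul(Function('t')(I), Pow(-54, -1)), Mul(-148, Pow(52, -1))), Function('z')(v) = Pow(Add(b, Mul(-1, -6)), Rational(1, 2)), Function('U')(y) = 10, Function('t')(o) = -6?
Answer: Mul(Rational(-117, 80), I, Pow(7, Rational(1, 2))) ≈ Mul(-3.8694, I)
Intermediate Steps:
Function('z')(v) = Mul(4, I, Pow(7, Rational(1, 2))) (Function('z')(v) = Pow(Add(-118, Mul(-1, -6)), Rational(1, 2)) = Pow(Add(-118, 6), Rational(1, 2)) = Pow(-112, Rational(1, 2)) = Mul(4, I, Pow(7, Rational(1, 2))))
n = 25 (n = Add(146, -121) = 25)
Function('E')(I) = Rational(-320, 117) (Function('E')(I) = Add(Mul(-6, Pow(-54, -1)), Mul(-148, Pow(52, -1))) = Add(Mul(-6, Rational(-1, 54)), Mul(-148, Rational(1, 52))) = Add(Rational(1, 9), Rational(-37, 13)) = Rational(-320, 117))
Mul(Function('z')(Function('U')(-16)), Pow(Function('E')(n), -1)) = Mul(Mul(4, I, Pow(7, Rational(1, 2))), Pow(Rational(-320, 117), -1)) = Mul(Mul(4, I, Pow(7, Rational(1, 2))), Rational(-117, 320)) = Mul(Rational(-117, 80), I, Pow(7, Rational(1, 2)))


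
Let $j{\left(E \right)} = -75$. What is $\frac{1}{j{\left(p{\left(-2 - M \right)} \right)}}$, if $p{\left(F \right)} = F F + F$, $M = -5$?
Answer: $- \frac{1}{75} \approx -0.013333$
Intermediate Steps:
$p{\left(F \right)} = F + F^{2}$ ($p{\left(F \right)} = F^{2} + F = F + F^{2}$)
$\frac{1}{j{\left(p{\left(-2 - M \right)} \right)}} = \frac{1}{-75} = - \frac{1}{75}$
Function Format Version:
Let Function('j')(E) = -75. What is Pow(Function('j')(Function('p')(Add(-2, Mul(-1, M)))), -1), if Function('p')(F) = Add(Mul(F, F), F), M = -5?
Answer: Rational(-1, 75) ≈ -0.013333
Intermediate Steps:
Function('p')(F) = Add(F, Pow(F, 2)) (Function('p')(F) = Add(Pow(F, 2), F) = Add(F, Pow(F, 2)))
Pow(Function('j')(Function('p')(Add(-2, Mul(-1, M)))), -1) = Pow(-75, -1) = Rational(-1, 75)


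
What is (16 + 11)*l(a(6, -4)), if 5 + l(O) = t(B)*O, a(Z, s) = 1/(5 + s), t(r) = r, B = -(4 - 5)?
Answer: -108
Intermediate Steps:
B = 1 (B = -1*(-1) = 1)
l(O) = -5 + O (l(O) = -5 + 1*O = -5 + O)
(16 + 11)*l(a(6, -4)) = (16 + 11)*(-5 + 1/(5 - 4)) = 27*(-5 + 1/1) = 27*(-5 + 1) = 27*(-4) = -108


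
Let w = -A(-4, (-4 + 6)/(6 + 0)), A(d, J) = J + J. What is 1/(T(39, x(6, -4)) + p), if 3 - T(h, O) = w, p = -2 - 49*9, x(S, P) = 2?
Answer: -3/1318 ≈ -0.0022762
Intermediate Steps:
A(d, J) = 2*J
p = -443 (p = -2 - 441 = -443)
w = -2/3 (w = -2*(-4 + 6)/(6 + 0) = -2*2/6 = -2*2*(1/6) = -2/3 ≈ -0.66667)
T(h, O) = 11/3 (T(h, O) = 3 - 1*(-2/3) = 3 + 2/3 = 11/3)
1/(T(39, x(6, -4)) + p) = 1/(11/3 - 443) = 1/(-1318/3) = -3/1318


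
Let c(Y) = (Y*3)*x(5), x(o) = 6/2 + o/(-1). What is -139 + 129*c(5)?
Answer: -4009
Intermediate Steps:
x(o) = 3 - o (x(o) = 6*(1/2) + o*(-1) = 3 - o)
c(Y) = -6*Y (c(Y) = (Y*3)*(3 - 1*5) = (3*Y)*(3 - 5) = (3*Y)*(-2) = -6*Y)
-139 + 129*c(5) = -139 + 129*(-6*5) = -139 + 129*(-30) = -139 - 3870 = -4009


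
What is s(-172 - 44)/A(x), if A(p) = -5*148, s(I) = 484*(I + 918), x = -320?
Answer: -84942/185 ≈ -459.15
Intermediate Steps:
s(I) = 444312 + 484*I (s(I) = 484*(918 + I) = 444312 + 484*I)
A(p) = -740
s(-172 - 44)/A(x) = (444312 + 484*(-172 - 44))/(-740) = (444312 + 484*(-216))*(-1/740) = (444312 - 104544)*(-1/740) = 339768*(-1/740) = -84942/185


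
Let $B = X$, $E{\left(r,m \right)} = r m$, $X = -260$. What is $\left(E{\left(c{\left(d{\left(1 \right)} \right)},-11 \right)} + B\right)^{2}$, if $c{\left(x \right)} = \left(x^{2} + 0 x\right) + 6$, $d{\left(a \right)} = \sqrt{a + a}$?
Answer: $121104$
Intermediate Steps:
$d{\left(a \right)} = \sqrt{2} \sqrt{a}$ ($d{\left(a \right)} = \sqrt{2 a} = \sqrt{2} \sqrt{a}$)
$c{\left(x \right)} = 6 + x^{2}$ ($c{\left(x \right)} = \left(x^{2} + 0\right) + 6 = x^{2} + 6 = 6 + x^{2}$)
$E{\left(r,m \right)} = m r$
$B = -260$
$\left(E{\left(c{\left(d{\left(1 \right)} \right)},-11 \right)} + B\right)^{2} = \left(- 11 \left(6 + \left(\sqrt{2} \sqrt{1}\right)^{2}\right) - 260\right)^{2} = \left(- 11 \left(6 + \left(\sqrt{2} \cdot 1\right)^{2}\right) - 260\right)^{2} = \left(- 11 \left(6 + \left(\sqrt{2}\right)^{2}\right) - 260\right)^{2} = \left(- 11 \left(6 + 2\right) - 260\right)^{2} = \left(\left(-11\right) 8 - 260\right)^{2} = \left(-88 - 260\right)^{2} = \left(-348\right)^{2} = 121104$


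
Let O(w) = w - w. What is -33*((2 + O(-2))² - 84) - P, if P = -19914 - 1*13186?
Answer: 35740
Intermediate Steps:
O(w) = 0
P = -33100 (P = -19914 - 13186 = -33100)
-33*((2 + O(-2))² - 84) - P = -33*((2 + 0)² - 84) - 1*(-33100) = -33*(2² - 84) + 33100 = -33*(4 - 84) + 33100 = -33*(-80) + 33100 = 2640 + 33100 = 35740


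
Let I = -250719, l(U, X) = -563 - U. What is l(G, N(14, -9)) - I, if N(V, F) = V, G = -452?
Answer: 250608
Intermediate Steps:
l(G, N(14, -9)) - I = (-563 - 1*(-452)) - 1*(-250719) = (-563 + 452) + 250719 = -111 + 250719 = 250608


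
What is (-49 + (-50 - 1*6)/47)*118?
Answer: -278362/47 ≈ -5922.6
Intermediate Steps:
(-49 + (-50 - 1*6)/47)*118 = (-49 + (-50 - 6)*(1/47))*118 = (-49 - 56*1/47)*118 = (-49 - 56/47)*118 = -2359/47*118 = -278362/47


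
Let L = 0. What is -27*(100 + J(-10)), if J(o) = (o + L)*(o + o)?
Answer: -8100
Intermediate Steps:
J(o) = 2*o² (J(o) = (o + 0)*(o + o) = o*(2*o) = 2*o²)
-27*(100 + J(-10)) = -27*(100 + 2*(-10)²) = -27*(100 + 2*100) = -27*(100 + 200) = -27*300 = -8100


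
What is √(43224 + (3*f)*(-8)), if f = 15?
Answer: 4*√2679 ≈ 207.04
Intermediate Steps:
√(43224 + (3*f)*(-8)) = √(43224 + (3*15)*(-8)) = √(43224 + 45*(-8)) = √(43224 - 360) = √42864 = 4*√2679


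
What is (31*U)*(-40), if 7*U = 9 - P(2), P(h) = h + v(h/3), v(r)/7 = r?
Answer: -1240/3 ≈ -413.33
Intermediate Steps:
v(r) = 7*r
P(h) = 10*h/3 (P(h) = h + 7*(h/3) = h + 7*h/3 = 10*h/3)
U = 1/3 (U = (9 - 10*2/3)/7 = (9 - 1*20/3)/7 = (9 - 20/3)/7 = (1/7)*(7/3) = 1/3 ≈ 0.33333)
(31*U)*(-40) = (31*(1/3))*(-40) = (31/3)*(-40) = -1240/3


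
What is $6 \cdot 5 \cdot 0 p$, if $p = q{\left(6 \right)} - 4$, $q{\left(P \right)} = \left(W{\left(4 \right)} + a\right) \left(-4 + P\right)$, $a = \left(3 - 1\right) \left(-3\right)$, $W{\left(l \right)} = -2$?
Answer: $0$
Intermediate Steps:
$a = -6$ ($a = 2 \left(-3\right) = -6$)
$q{\left(P \right)} = 32 - 8 P$ ($q{\left(P \right)} = \left(-2 - 6\right) \left(-4 + P\right) = - 8 \left(-4 + P\right) = 32 - 8 P$)
$p = -20$ ($p = \left(32 - 48\right) - 4 = -16 - 4 = -20$)
$6 \cdot 5 \cdot 0 p = 6 \cdot 5 \cdot 0 \left(-20\right) = 6 \cdot 0 \left(-20\right) = 0 \left(-20\right) = 0$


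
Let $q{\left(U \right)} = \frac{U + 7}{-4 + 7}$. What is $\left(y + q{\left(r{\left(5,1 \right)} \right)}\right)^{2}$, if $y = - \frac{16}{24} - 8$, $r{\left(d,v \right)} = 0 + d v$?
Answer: $\frac{196}{9} \approx 21.778$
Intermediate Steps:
$r{\left(d,v \right)} = d v$
$q{\left(U \right)} = \frac{7}{3} + \frac{U}{3}$ ($q{\left(U \right)} = \frac{7 + U}{3} = \left(7 + U\right) \frac{1}{3} = \frac{7}{3} + \frac{U}{3}$)
$y = - \frac{26}{3}$ ($y = \left(-16\right) \frac{1}{24} - 8 = - \frac{2}{3} - 8 = - \frac{26}{3} \approx -8.6667$)
$\left(y + q{\left(r{\left(5,1 \right)} \right)}\right)^{2} = \left(- \frac{26}{3} + \left(\frac{7}{3} + \frac{5 \cdot 1}{3}\right)\right)^{2} = \left(- \frac{26}{3} + \left(\frac{7}{3} + \frac{1}{3} \cdot 5\right)\right)^{2} = \left(- \frac{26}{3} + \left(\frac{7}{3} + \frac{5}{3}\right)\right)^{2} = \left(- \frac{26}{3} + 4\right)^{2} = \left(- \frac{14}{3}\right)^{2} = \frac{196}{9}$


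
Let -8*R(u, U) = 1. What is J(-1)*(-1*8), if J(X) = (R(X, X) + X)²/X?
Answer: 81/8 ≈ 10.125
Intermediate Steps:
R(u, U) = -⅛ (R(u, U) = -⅛*1 = -⅛)
J(X) = (-⅛ + X)²/X
J(-1)*(-1*8) = ((1/64)*(-1 + 8*(-1))²/(-1))*(-1*8) = ((1/64)*(-1)*(-1 - 8)²)*(-8) = ((1/64)*(-1)*(-9)²)*(-8) = ((1/64)*(-1)*81)*(-8) = -81/64*(-8) = 81/8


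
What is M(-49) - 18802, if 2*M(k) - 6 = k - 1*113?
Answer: -18880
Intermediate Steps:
M(k) = -107/2 + k/2 (M(k) = 3 + (k - 1*113)/2 = 3 + (k - 113)/2 = 3 + (-113 + k)/2 = 3 + (-113/2 + k/2) = -107/2 + k/2)
M(-49) - 18802 = (-107/2 + (½)*(-49)) - 18802 = (-107/2 - 49/2) - 18802 = -78 - 18802 = -18880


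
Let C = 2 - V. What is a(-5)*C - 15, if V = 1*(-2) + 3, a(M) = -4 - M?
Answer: -14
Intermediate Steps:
V = 1 (V = -2 + 3 = 1)
C = 1 (C = 2 - 1*1 = 2 - 1 = 1)
a(-5)*C - 15 = (-4 - 1*(-5))*1 - 15 = (-4 + 5)*1 - 15 = 1*1 - 15 = 1 - 15 = -14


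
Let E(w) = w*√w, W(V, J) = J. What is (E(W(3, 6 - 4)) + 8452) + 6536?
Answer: 14988 + 2*√2 ≈ 14991.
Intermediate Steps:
E(w) = w^(3/2)
(E(W(3, 6 - 4)) + 8452) + 6536 = ((6 - 4)^(3/2) + 8452) + 6536 = (2^(3/2) + 8452) + 6536 = (2*√2 + 8452) + 6536 = (8452 + 2*√2) + 6536 = 14988 + 2*√2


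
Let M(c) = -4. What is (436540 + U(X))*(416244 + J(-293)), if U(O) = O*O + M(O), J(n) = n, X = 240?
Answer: 205536363336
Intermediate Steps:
U(O) = -4 + O² (U(O) = O*O - 4 = O² - 4 = -4 + O²)
(436540 + U(X))*(416244 + J(-293)) = (436540 + (-4 + 240²))*(416244 - 293) = (436540 + (-4 + 57600))*415951 = (436540 + 57596)*415951 = 494136*415951 = 205536363336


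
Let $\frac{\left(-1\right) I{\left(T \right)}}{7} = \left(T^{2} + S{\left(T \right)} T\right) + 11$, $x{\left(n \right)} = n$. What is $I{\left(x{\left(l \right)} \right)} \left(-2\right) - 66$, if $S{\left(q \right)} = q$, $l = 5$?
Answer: $788$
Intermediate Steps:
$I{\left(T \right)} = -77 - 14 T^{2}$ ($I{\left(T \right)} = - 7 \left(\left(T^{2} + T T\right) + 11\right) = - 7 \left(\left(T^{2} + T^{2}\right) + 11\right) = - 7 \left(2 T^{2} + 11\right) = - 7 \left(11 + 2 T^{2}\right) = -77 - 14 T^{2}$)
$I{\left(x{\left(l \right)} \right)} \left(-2\right) - 66 = \left(-77 - 14 \cdot 5^{2}\right) \left(-2\right) - 66 = \left(-77 - 350\right) \left(-2\right) - 66 = \left(-427\right) \left(-2\right) - 66 = 854 - 66 = 788$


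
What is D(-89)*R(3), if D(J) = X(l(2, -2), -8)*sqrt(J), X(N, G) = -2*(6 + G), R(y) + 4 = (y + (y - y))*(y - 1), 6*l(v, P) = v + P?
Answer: 8*I*sqrt(89) ≈ 75.472*I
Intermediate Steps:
l(v, P) = P/6 + v/6 (l(v, P) = (v + P)/6 = (P + v)/6 = P/6 + v/6)
R(y) = -4 + y*(-1 + y) (R(y) = -4 + (y + (y - y))*(y - 1) = -4 + (y + 0)*(-1 + y) = -4 + y*(-1 + y))
X(N, G) = -12 - 2*G
D(J) = 4*sqrt(J) (D(J) = (-12 - 2*(-8))*sqrt(J) = (-12 + 16)*sqrt(J) = 4*sqrt(J))
D(-89)*R(3) = (4*sqrt(-89))*(-4 + 3**2 - 1*3) = (4*(I*sqrt(89)))*(-4 + 9 - 3) = (4*I*sqrt(89))*2 = 8*I*sqrt(89)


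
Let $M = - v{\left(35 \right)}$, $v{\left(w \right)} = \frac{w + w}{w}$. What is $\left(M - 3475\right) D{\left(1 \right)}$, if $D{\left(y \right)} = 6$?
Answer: $-20862$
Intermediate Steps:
$v{\left(w \right)} = 2$ ($v{\left(w \right)} = \frac{2 w}{w} = 2$)
$M = -2$ ($M = \left(-1\right) 2 = -2$)
$\left(M - 3475\right) D{\left(1 \right)} = \left(-2 - 3475\right) 6 = \left(-3477\right) 6 = -20862$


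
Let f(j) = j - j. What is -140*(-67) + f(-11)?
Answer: 9380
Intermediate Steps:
f(j) = 0
-140*(-67) + f(-11) = -140*(-67) + 0 = 9380 + 0 = 9380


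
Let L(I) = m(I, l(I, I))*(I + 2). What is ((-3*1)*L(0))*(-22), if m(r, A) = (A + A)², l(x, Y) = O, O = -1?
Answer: 528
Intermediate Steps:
l(x, Y) = -1
m(r, A) = 4*A² (m(r, A) = (2*A)² = 4*A²)
L(I) = 8 + 4*I (L(I) = (4*(-1)²)*(I + 2) = (4*1)*(2 + I) = 4*(2 + I) = 8 + 4*I)
((-3*1)*L(0))*(-22) = ((-3*1)*(8 + 4*0))*(-22) = -3*(8 + 0)*(-22) = -3*8*(-22) = -24*(-22) = 528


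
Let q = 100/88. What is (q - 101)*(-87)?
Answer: 191139/22 ≈ 8688.1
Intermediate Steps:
q = 25/22 (q = 100*(1/88) = 25/22 ≈ 1.1364)
(q - 101)*(-87) = (25/22 - 101)*(-87) = -2197/22*(-87) = 191139/22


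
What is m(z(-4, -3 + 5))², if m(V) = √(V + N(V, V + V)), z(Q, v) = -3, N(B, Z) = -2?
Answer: -5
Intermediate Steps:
m(V) = √(-2 + V) (m(V) = √(V - 2) = √(-2 + V))
m(z(-4, -3 + 5))² = (√(-2 - 3))² = (√(-5))² = (I*√5)² = -5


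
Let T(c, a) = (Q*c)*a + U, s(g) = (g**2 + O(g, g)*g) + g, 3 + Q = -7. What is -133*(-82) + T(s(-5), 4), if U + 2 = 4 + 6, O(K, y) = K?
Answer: 9114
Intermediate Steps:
U = 8 (U = -2 + (4 + 6) = -2 + 10 = 8)
Q = -10 (Q = -3 - 7 = -10)
s(g) = g + 2*g**2 (s(g) = (g**2 + g*g) + g = (g**2 + g**2) + g = 2*g**2 + g = g + 2*g**2)
T(c, a) = 8 - 10*a*c (T(c, a) = (-10*c)*a + 8 = -10*a*c + 8 = 8 - 10*a*c)
-133*(-82) + T(s(-5), 4) = -133*(-82) + (8 - 10*4*(-5*(1 + 2*(-5)))) = 10906 + (8 - 10*4*(-5*(1 - 10))) = 10906 + (8 - 10*4*(-5*(-9))) = 10906 + (8 - 10*4*45) = 10906 + (8 - 1800) = 10906 - 1792 = 9114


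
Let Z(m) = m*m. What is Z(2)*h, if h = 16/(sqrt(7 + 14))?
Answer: 64*sqrt(21)/21 ≈ 13.966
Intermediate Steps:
Z(m) = m**2
h = 16*sqrt(21)/21 (h = 16/(sqrt(21)) = 16*(sqrt(21)/21) = 16*sqrt(21)/21 ≈ 3.4915)
Z(2)*h = 2**2*(16*sqrt(21)/21) = 4*(16*sqrt(21)/21) = 64*sqrt(21)/21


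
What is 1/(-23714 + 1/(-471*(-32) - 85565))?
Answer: -70493/1671671003 ≈ -4.2169e-5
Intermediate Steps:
1/(-23714 + 1/(-471*(-32) - 85565)) = 1/(-23714 + 1/(15072 - 85565)) = 1/(-23714 + 1/(-70493)) = 1/(-23714 - 1/70493) = 1/(-1671671003/70493) = -70493/1671671003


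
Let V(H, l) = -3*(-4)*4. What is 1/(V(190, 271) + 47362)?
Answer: 1/47410 ≈ 2.1093e-5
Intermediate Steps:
V(H, l) = 48 (V(H, l) = 12*4 = 48)
1/(V(190, 271) + 47362) = 1/(48 + 47362) = 1/47410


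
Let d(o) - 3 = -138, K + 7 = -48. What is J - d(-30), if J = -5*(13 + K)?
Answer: 345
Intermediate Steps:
K = -55 (K = -7 - 48 = -55)
d(o) = -135 (d(o) = 3 - 138 = -135)
J = 210 (J = -5*(13 - 55) = -5*(-42) = 210)
J - d(-30) = 210 - 1*(-135) = 210 + 135 = 345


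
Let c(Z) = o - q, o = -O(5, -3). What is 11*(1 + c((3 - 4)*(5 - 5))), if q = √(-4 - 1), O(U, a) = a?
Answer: 44 - 11*I*√5 ≈ 44.0 - 24.597*I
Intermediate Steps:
o = 3 (o = -1*(-3) = 3)
q = I*√5 (q = √(-5) = I*√5 ≈ 2.2361*I)
c(Z) = 3 - I*√5
11*(1 + c((3 - 4)*(5 - 5))) = 11*(1 + (3 - I*√5)) = 11*(4 - I*√5) = 44 - 11*I*√5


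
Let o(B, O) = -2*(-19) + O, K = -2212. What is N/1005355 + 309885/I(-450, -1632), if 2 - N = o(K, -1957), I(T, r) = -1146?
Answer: -103847410903/384045610 ≈ -270.40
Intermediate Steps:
o(B, O) = 38 + O
N = 1921 (N = 2 - (38 - 1957) = 2 - 1*(-1919) = 2 + 1919 = 1921)
N/1005355 + 309885/I(-450, -1632) = 1921/1005355 + 309885/(-1146) = 1921*(1/1005355) + 309885*(-1/1146) = 1921/1005355 - 103295/382 = -103847410903/384045610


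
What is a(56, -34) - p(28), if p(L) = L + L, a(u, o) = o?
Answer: -90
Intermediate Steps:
p(L) = 2*L
a(56, -34) - p(28) = -34 - 2*28 = -34 - 1*56 = -34 - 56 = -90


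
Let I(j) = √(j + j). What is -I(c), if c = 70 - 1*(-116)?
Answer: -2*√93 ≈ -19.287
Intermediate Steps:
c = 186 (c = 70 + 116 = 186)
I(j) = √2*√j (I(j) = √(2*j) = √2*√j)
-I(c) = -√2*√186 = -2*√93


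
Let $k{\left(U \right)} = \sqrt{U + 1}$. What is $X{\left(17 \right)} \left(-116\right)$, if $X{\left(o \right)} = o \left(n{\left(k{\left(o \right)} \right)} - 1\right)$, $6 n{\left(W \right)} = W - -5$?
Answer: $\frac{986}{3} - 986 \sqrt{2} \approx -1065.7$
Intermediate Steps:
$k{\left(U \right)} = \sqrt{1 + U}$
$n{\left(W \right)} = \frac{5}{6} + \frac{W}{6}$ ($n{\left(W \right)} = \frac{W - -5}{6} = \frac{W + 5}{6} = \frac{5 + W}{6} = \frac{5}{6} + \frac{W}{6}$)
$X{\left(o \right)} = o \left(- \frac{1}{6} + \frac{\sqrt{1 + o}}{6}\right)$ ($X{\left(o \right)} = o \left(\left(\frac{5}{6} + \frac{\sqrt{1 + o}}{6}\right) - 1\right) = o \left(- \frac{1}{6} + \frac{\sqrt{1 + o}}{6}\right)$)
$X{\left(17 \right)} \left(-116\right) = \frac{1}{6} \cdot 17 \left(-1 + \sqrt{1 + 17}\right) \left(-116\right) = \frac{1}{6} \cdot 17 \left(-1 + \sqrt{18}\right) \left(-116\right) = \frac{1}{6} \cdot 17 \left(-1 + 3 \sqrt{2}\right) \left(-116\right) = \left(- \frac{17}{6} + \frac{17 \sqrt{2}}{2}\right) \left(-116\right) = \frac{986}{3} - 986 \sqrt{2}$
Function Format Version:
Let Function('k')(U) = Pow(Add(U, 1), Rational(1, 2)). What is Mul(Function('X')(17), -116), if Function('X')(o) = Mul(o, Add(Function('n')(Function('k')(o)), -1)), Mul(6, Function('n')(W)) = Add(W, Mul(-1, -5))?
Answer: Add(Rational(986, 3), Mul(-986, Pow(2, Rational(1, 2)))) ≈ -1065.7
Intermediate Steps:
Function('k')(U) = Pow(Add(1, U), Rational(1, 2))
Function('n')(W) = Add(Rational(5, 6), Mul(Rational(1, 6), W)) (Function('n')(W) = Mul(Rational(1, 6), Add(W, Mul(-1, -5))) = Mul(Rational(1, 6), Add(W, 5)) = Mul(Rational(1, 6), Add(5, W)) = Add(Rational(5, 6), Mul(Rational(1, 6), W)))
Function('X')(o) = Mul(o, Add(Rational(-1, 6), Mul(Rational(1, 6), Pow(Add(1, o), Rational(1, 2))))) (Function('X')(o) = Mul(o, Add(Add(Rational(5, 6), Mul(Rational(1, 6), Pow(Add(1, o), Rational(1, 2)))), -1)) = Mul(o, Add(Rational(-1, 6), Mul(Rational(1, 6), Pow(Add(1, o), Rational(1, 2))))))
Mul(Function('X')(17), -116) = Mul(Mul(Rational(1, 6), 17, Add(-1, Pow(Add(1, 17), Rational(1, 2)))), -116) = Mul(Mul(Rational(1, 6), 17, Add(-1, Pow(18, Rational(1, 2)))), -116) = Mul(Mul(Rational(1, 6), 17, Add(-1, Mul(3, Pow(2, Rational(1, 2))))), -116) = Mul(Add(Rational(-17, 6), Mul(Rational(17, 2), Pow(2, Rational(1, 2)))), -116) = Add(Rational(986, 3), Mul(-986, Pow(2, Rational(1, 2))))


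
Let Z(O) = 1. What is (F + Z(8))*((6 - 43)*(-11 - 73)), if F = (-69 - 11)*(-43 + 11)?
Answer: 7959588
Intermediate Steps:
F = 2560 (F = -80*(-32) = 2560)
(F + Z(8))*((6 - 43)*(-11 - 73)) = (2560 + 1)*((6 - 43)*(-11 - 73)) = 2561*(-37*(-84)) = 2561*3108 = 7959588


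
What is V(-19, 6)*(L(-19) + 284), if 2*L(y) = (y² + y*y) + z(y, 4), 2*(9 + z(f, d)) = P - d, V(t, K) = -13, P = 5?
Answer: -33319/4 ≈ -8329.8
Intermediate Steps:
z(f, d) = -13/2 - d/2 (z(f, d) = -9 + (5 - d)/2 = -9 + (5/2 - d/2) = -13/2 - d/2)
L(y) = -17/4 + y² (L(y) = ((y² + y*y) + (-13/2 - ½*4))/2 = ((y² + y²) + (-13/2 - 2))/2 = (2*y² - 17/2)/2 = (-17/2 + 2*y²)/2 = -17/4 + y²)
V(-19, 6)*(L(-19) + 284) = -13*((-17/4 + (-19)²) + 284) = -13*((-17/4 + 361) + 284) = -13*(1427/4 + 284) = -13*2563/4 = -33319/4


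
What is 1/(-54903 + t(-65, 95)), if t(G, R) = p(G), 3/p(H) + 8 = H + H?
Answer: -46/2525539 ≈ -1.8214e-5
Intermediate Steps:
p(H) = 3/(-8 + 2*H) (p(H) = 3/(-8 + (H + H)) = 3/(-8 + 2*H))
t(G, R) = 3/(2*(-4 + G))
1/(-54903 + t(-65, 95)) = 1/(-54903 + 3/(2*(-4 - 65))) = 1/(-54903 + (3/2)/(-69)) = 1/(-54903 + (3/2)*(-1/69)) = 1/(-54903 - 1/46) = 1/(-2525539/46) = -46/2525539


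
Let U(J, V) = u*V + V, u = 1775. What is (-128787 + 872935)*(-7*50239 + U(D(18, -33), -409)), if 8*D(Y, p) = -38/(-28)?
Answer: -802233960436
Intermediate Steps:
D(Y, p) = 19/112 (D(Y, p) = (-38/(-28))/8 = (-38*(-1/28))/8 = (⅛)*(19/14) = 19/112)
U(J, V) = 1776*V (U(J, V) = 1775*V + V = 1776*V)
(-128787 + 872935)*(-7*50239 + U(D(18, -33), -409)) = (-128787 + 872935)*(-7*50239 + 1776*(-409)) = 744148*(-351673 - 726384) = 744148*(-1078057) = -802233960436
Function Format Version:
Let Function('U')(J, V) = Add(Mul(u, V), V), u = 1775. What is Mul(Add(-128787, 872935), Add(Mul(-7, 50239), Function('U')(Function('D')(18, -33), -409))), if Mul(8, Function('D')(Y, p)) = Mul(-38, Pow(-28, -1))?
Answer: -802233960436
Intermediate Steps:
Function('D')(Y, p) = Rational(19, 112) (Function('D')(Y, p) = Mul(Rational(1, 8), Mul(-38, Pow(-28, -1))) = Mul(Rational(1, 8), Mul(-38, Rational(-1, 28))) = Mul(Rational(1, 8), Rational(19, 14)) = Rational(19, 112))
Function('U')(J, V) = Mul(1776, V) (Function('U')(J, V) = Add(Mul(1775, V), V) = Mul(1776, V))
Mul(Add(-128787, 872935), Add(Mul(-7, 50239), Function('U')(Function('D')(18, -33), -409))) = Mul(Add(-128787, 872935), Add(Mul(-7, 50239), Mul(1776, -409))) = Mul(744148, Add(-351673, -726384)) = Mul(744148, -1078057) = -802233960436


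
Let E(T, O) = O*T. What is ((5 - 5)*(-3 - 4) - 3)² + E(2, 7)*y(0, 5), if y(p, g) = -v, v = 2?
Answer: -19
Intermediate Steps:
y(p, g) = -2 (y(p, g) = -1*2 = -2)
((5 - 5)*(-3 - 4) - 3)² + E(2, 7)*y(0, 5) = ((5 - 5)*(-3 - 4) - 3)² + (7*2)*(-2) = (0*(-7) - 3)² + 14*(-2) = (0 - 3)² - 28 = (-3)² - 28 = 9 - 28 = -19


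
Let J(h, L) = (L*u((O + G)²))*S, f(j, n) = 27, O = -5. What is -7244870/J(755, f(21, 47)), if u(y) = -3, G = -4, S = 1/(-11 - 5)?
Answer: -115917920/81 ≈ -1.4311e+6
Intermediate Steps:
S = -1/16 (S = 1/(-16) = -1/16 ≈ -0.062500)
J(h, L) = 3*L/16 (J(h, L) = (L*(-3))*(-1/16) = -3*L*(-1/16) = 3*L/16)
-7244870/J(755, f(21, 47)) = -7244870/((3/16)*27) = -7244870/81/16 = -7244870*16/81 = -115917920/81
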